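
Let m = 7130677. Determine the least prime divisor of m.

37

7130677 is odd.
Digit sum 31, not divisible by 3.
Ends in 7: not divisible by 5.
7: 7130677 = 7·1018668 + 1
11: 7130677 = 11·648243 + 4
13: 7130677 = 13·548513 + 8
17: 7130677 = 17·419451 + 10
19: 7130677 = 19·375298 + 15
23: 7130677 = 23·310029 + 10
29: 7130677 = 29·245885 + 12
31: 7130677 = 31·230021 + 26
37: 7130677 = 37·192721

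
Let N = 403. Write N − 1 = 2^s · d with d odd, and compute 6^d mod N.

403 − 1 = 402 = 2^1 · 201, so d = 201.
6^1 ≡ 6 (mod 403)
6^2 ≡ 6^2 = 36 ≡ 36 (mod 403)
6^4 ≡ 36^2 = 1296 ≡ 87 (mod 403)
6^8 ≡ 87^2 = 7569 ≡ 315 (mod 403)
6^16 ≡ 315^2 = 99225 ≡ 87 (mod 403)
6^32 ≡ 87^2 = 7569 ≡ 315 (mod 403)
6^64 ≡ 315^2 = 99225 ≡ 87 (mod 403)
6^128 ≡ 87^2 = 7569 ≡ 315 (mod 403)
201 = 128 + 64 + 8 + 1 in binary powers of 2.
So 6^201 ≡ 315 · 87 · 315 · 6 ≡ 278 (mod 403).
Squaring chain: 278; never reaches −1, so base 6 is a Miller–Rabin witness that 403 is composite.

278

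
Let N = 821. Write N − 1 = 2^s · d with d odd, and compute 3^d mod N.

295

821 − 1 = 820 = 2^2 · 205, so d = 205.
3^1 ≡ 3 (mod 821)
3^2 ≡ 3^2 = 9 ≡ 9 (mod 821)
3^4 ≡ 9^2 = 81 ≡ 81 (mod 821)
3^8 ≡ 81^2 = 6561 ≡ 814 (mod 821)
3^16 ≡ 814^2 = 662596 ≡ 49 (mod 821)
3^32 ≡ 49^2 = 2401 ≡ 759 (mod 821)
3^64 ≡ 759^2 = 576081 ≡ 560 (mod 821)
3^128 ≡ 560^2 = 313600 ≡ 799 (mod 821)
205 = 128 + 64 + 8 + 4 + 1 in binary powers of 2.
So 3^205 ≡ 799 · 560 · 814 · 81 · 3 ≡ 295 (mod 821).
Squaring chain: 295 → 820; reaches −1, so base 3 does not prove 821 composite.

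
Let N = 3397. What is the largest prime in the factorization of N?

79

3397 = 43 · 79
79 is prime.
So 3397 = 43 · 79; the largest prime factor is 79.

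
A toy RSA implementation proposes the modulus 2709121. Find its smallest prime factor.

2709121 is odd.
Digit sum 22, not divisible by 3.
Ends in 1: not divisible by 5.
7: 2709121 = 7·387017 + 2
11: 2709121 = 11·246283 + 8
13: 2709121 = 13·208393 + 12
17: 2709121 = 17·159360 + 1
19: 2709121 = 19·142585 + 6
23: 2709121 = 23·117787 + 20
29: 2709121 = 29·93417 + 28
31: 2709121 = 31·87391

31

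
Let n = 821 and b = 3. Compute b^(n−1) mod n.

1

3^1 ≡ 3 (mod 821)
3^2 ≡ 3^2 = 9 ≡ 9 (mod 821)
3^4 ≡ 9^2 = 81 ≡ 81 (mod 821)
3^8 ≡ 81^2 = 6561 ≡ 814 (mod 821)
3^16 ≡ 814^2 = 662596 ≡ 49 (mod 821)
3^32 ≡ 49^2 = 2401 ≡ 759 (mod 821)
3^64 ≡ 759^2 = 576081 ≡ 560 (mod 821)
3^128 ≡ 560^2 = 313600 ≡ 799 (mod 821)
3^256 ≡ 799^2 = 638401 ≡ 484 (mod 821)
3^512 ≡ 484^2 = 234256 ≡ 271 (mod 821)
820 = 512 + 256 + 32 + 16 + 4 in binary powers of 2.
So 3^820 ≡ 271 · 484 · 759 · 49 · 81 ≡ 1 (mod 821).
Since the result is 1, base 3 gives no evidence that 821 is composite.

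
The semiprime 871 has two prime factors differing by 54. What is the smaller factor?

Since p = q + 54, we have 871 = q(q + 54), so q² + 54q − 871 = 0.
Discriminant: 54² + 4·871 = 2916 + 3484 = 6400; √6400 = 80.
q = (−54 + 80)/2 = 13, and p = q + 54 = 67.
Check: 13 · 67 = 871.

13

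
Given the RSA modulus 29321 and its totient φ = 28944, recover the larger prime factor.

269

φ(n) = (p−1)(q−1) = n − (p+q) + 1, so p + q = 29321 − 28944 + 1 = 378.
p and q are the roots of t² − 378t + 29321 = 0.
Discriminant: 378² − 4·29321 = 142884 − 117284 = 25600; √25600 = 160.
q = (378 − 160)/2 = 109, p = (378 + 160)/2 = 269.
Check: 109 · 269 = 29321.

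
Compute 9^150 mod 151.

9^1 ≡ 9 (mod 151)
9^2 ≡ 9^2 = 81 ≡ 81 (mod 151)
9^4 ≡ 81^2 = 6561 ≡ 68 (mod 151)
9^8 ≡ 68^2 = 4624 ≡ 94 (mod 151)
9^16 ≡ 94^2 = 8836 ≡ 78 (mod 151)
9^32 ≡ 78^2 = 6084 ≡ 44 (mod 151)
9^64 ≡ 44^2 = 1936 ≡ 124 (mod 151)
9^128 ≡ 124^2 = 15376 ≡ 125 (mod 151)
150 = 128 + 16 + 4 + 2 in binary powers of 2.
So 9^150 ≡ 125 · 78 · 68 · 81 ≡ 1 (mod 151).
Since the result is 1, base 9 gives no evidence that 151 is composite.

1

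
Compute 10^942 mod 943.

10^1 ≡ 10 (mod 943)
10^2 ≡ 10^2 = 100 ≡ 100 (mod 943)
10^4 ≡ 100^2 = 10000 ≡ 570 (mod 943)
10^8 ≡ 570^2 = 324900 ≡ 508 (mod 943)
10^16 ≡ 508^2 = 258064 ≡ 625 (mod 943)
10^32 ≡ 625^2 = 390625 ≡ 223 (mod 943)
10^64 ≡ 223^2 = 49729 ≡ 693 (mod 943)
10^128 ≡ 693^2 = 480249 ≡ 262 (mod 943)
10^256 ≡ 262^2 = 68644 ≡ 748 (mod 943)
10^512 ≡ 748^2 = 559504 ≡ 305 (mod 943)
942 = 512 + 256 + 128 + 32 + 8 + 4 + 2 in binary powers of 2.
So 10^942 ≡ 305 · 748 · 262 · 223 · 508 · 570 · 100 ≡ 469 (mod 943).
Since 469 ≠ 1, base 10 is a Fermat witness: 943 is composite.

469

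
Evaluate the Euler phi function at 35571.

Factor: 35571 = 3 · 71 · 167.
φ(35571) = (3−1) · (71−1) · (167−1) = 2 · 70 · 166 = 23240.

23240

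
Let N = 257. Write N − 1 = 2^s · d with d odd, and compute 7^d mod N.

7

257 − 1 = 256 = 2^8 · 1, so d = 1.
7^1 ≡ 7 (mod 257)
1 = 1 in binary powers of 2.
So 7^1 ≡ 7 ≡ 7 (mod 257).
Squaring chain: 7 → 49 → 88 → 34 → 128 → 193 → 241 → 256; reaches −1, so base 7 does not prove 257 composite.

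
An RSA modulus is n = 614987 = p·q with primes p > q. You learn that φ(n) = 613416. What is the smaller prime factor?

φ(n) = (p−1)(q−1) = n − (p+q) + 1, so p + q = 614987 − 613416 + 1 = 1572.
p and q are the roots of t² − 1572t + 614987 = 0.
Discriminant: 1572² − 4·614987 = 2471184 − 2459948 = 11236; √11236 = 106.
q = (1572 − 106)/2 = 733, p = (1572 + 106)/2 = 839.
Check: 733 · 839 = 614987.

733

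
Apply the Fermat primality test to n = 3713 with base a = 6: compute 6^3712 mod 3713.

1225

6^1 ≡ 6 (mod 3713)
6^2 ≡ 6^2 = 36 ≡ 36 (mod 3713)
6^4 ≡ 36^2 = 1296 ≡ 1296 (mod 3713)
6^8 ≡ 1296^2 = 1679616 ≡ 1340 (mod 3713)
6^16 ≡ 1340^2 = 1795600 ≡ 2221 (mod 3713)
6^32 ≡ 2221^2 = 4932841 ≡ 1977 (mod 3713)
6^64 ≡ 1977^2 = 3908529 ≡ 2453 (mod 3713)
6^128 ≡ 2453^2 = 6017209 ≡ 2149 (mod 3713)
6^256 ≡ 2149^2 = 4618201 ≡ 2942 (mod 3713)
6^512 ≡ 2942^2 = 8655364 ≡ 361 (mod 3713)
6^1024 ≡ 361^2 = 130321 ≡ 366 (mod 3713)
6^2048 ≡ 366^2 = 133956 ≡ 288 (mod 3713)
3712 = 2048 + 1024 + 512 + 128 in binary powers of 2.
So 6^3712 ≡ 288 · 366 · 361 · 2149 ≡ 1225 (mod 3713).
Since 1225 ≠ 1, base 6 is a Fermat witness: 3713 is composite.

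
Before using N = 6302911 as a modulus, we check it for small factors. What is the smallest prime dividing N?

6302911 is odd.
Digit sum 22, not divisible by 3.
Ends in 1: not divisible by 5.
7: 6302911 = 7·900415 + 6
11: 6302911 = 11·572991 + 10
13: 6302911 = 13·484839 + 4
17: 6302911 = 17·370759 + 8
19: 6302911 = 19·331732 + 3
23: 6302911 = 23·274039 + 14
29: 6302911 = 29·217341 + 22
31: 6302911 = 31·203319 + 22
37: 6302911 = 37·170348 + 35
41: 6302911 = 41·153729 + 22
43: 6302911 = 43·146579 + 14
47: 6302911 = 47·134104 + 23
53: 6302911 = 53·118922 + 45
59: 6302911 = 59·106829

59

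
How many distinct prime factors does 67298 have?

67298 = 2 · 33649
33649 = 7 · 4807
4807 = 11 · 437
437 = 19 · 23
67298 = 2 · 7 · 11 · 19 · 23, which has 5 distinct prime factors.

5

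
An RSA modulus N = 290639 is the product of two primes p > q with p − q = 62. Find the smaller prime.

Since p = q + 62, we have 290639 = q(q + 62), so q² + 62q − 290639 = 0.
Discriminant: 62² + 4·290639 = 3844 + 1162556 = 1166400; √1166400 = 1080.
q = (−62 + 1080)/2 = 509, and p = q + 62 = 571.
Check: 509 · 571 = 290639.

509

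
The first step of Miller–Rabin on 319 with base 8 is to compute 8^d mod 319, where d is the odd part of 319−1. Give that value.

319 − 1 = 318 = 2^1 · 159, so d = 159.
8^1 ≡ 8 (mod 319)
8^2 ≡ 8^2 = 64 ≡ 64 (mod 319)
8^4 ≡ 64^2 = 4096 ≡ 268 (mod 319)
8^8 ≡ 268^2 = 71824 ≡ 49 (mod 319)
8^16 ≡ 49^2 = 2401 ≡ 168 (mod 319)
8^32 ≡ 168^2 = 28224 ≡ 152 (mod 319)
8^64 ≡ 152^2 = 23104 ≡ 136 (mod 319)
8^128 ≡ 136^2 = 18496 ≡ 313 (mod 319)
159 = 128 + 16 + 8 + 4 + 2 + 1 in binary powers of 2.
So 8^159 ≡ 313 · 168 · 49 · 268 · 64 · 8 ≡ 205 (mod 319).
Squaring chain: 205; never reaches −1, so base 8 is a Miller–Rabin witness that 319 is composite.

205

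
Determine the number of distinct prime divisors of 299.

299 = 13 · 23
299 = 13 · 23, which has 2 distinct prime factors.

2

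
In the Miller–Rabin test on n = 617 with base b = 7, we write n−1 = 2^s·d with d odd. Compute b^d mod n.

423

617 − 1 = 616 = 2^3 · 77, so d = 77.
7^1 ≡ 7 (mod 617)
7^2 ≡ 7^2 = 49 ≡ 49 (mod 617)
7^4 ≡ 49^2 = 2401 ≡ 550 (mod 617)
7^8 ≡ 550^2 = 302500 ≡ 170 (mod 617)
7^16 ≡ 170^2 = 28900 ≡ 518 (mod 617)
7^32 ≡ 518^2 = 268324 ≡ 546 (mod 617)
7^64 ≡ 546^2 = 298116 ≡ 105 (mod 617)
77 = 64 + 8 + 4 + 1 in binary powers of 2.
So 7^77 ≡ 105 · 170 · 550 · 7 ≡ 423 (mod 617).
Squaring chain: 423 → 616 → 1; reaches −1, so base 7 does not prove 617 composite.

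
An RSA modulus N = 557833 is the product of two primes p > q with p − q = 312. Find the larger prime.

Since p = q + 312, we have 557833 = q(q + 312), so q² + 312q − 557833 = 0.
Discriminant: 312² + 4·557833 = 97344 + 2231332 = 2328676; √2328676 = 1526.
q = (−312 + 1526)/2 = 607, and p = q + 312 = 919.
Check: 607 · 919 = 557833.

919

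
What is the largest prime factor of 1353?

1353 = 3 · 451
451 = 11 · 41
41 is prime.
So 1353 = 3 · 11 · 41; the largest prime factor is 41.

41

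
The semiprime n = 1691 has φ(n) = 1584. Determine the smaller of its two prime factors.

19

φ(n) = (p−1)(q−1) = n − (p+q) + 1, so p + q = 1691 − 1584 + 1 = 108.
p and q are the roots of t² − 108t + 1691 = 0.
Discriminant: 108² − 4·1691 = 11664 − 6764 = 4900; √4900 = 70.
q = (108 − 70)/2 = 19, p = (108 + 70)/2 = 89.
Check: 19 · 89 = 1691.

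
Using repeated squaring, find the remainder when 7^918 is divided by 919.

7^1 ≡ 7 (mod 919)
7^2 ≡ 7^2 = 49 ≡ 49 (mod 919)
7^4 ≡ 49^2 = 2401 ≡ 563 (mod 919)
7^8 ≡ 563^2 = 316969 ≡ 833 (mod 919)
7^16 ≡ 833^2 = 693889 ≡ 44 (mod 919)
7^32 ≡ 44^2 = 1936 ≡ 98 (mod 919)
7^64 ≡ 98^2 = 9604 ≡ 414 (mod 919)
7^128 ≡ 414^2 = 171396 ≡ 462 (mod 919)
7^256 ≡ 462^2 = 213444 ≡ 236 (mod 919)
7^512 ≡ 236^2 = 55696 ≡ 556 (mod 919)
918 = 512 + 256 + 128 + 16 + 4 + 2 in binary powers of 2.
So 7^918 ≡ 556 · 236 · 462 · 44 · 563 · 49 ≡ 1 (mod 919).
Since the result is 1, base 7 gives no evidence that 919 is composite.

1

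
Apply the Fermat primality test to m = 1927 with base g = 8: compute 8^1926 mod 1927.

1630

8^1 ≡ 8 (mod 1927)
8^2 ≡ 8^2 = 64 ≡ 64 (mod 1927)
8^4 ≡ 64^2 = 4096 ≡ 242 (mod 1927)
8^8 ≡ 242^2 = 58564 ≡ 754 (mod 1927)
8^16 ≡ 754^2 = 568516 ≡ 51 (mod 1927)
8^32 ≡ 51^2 = 2601 ≡ 674 (mod 1927)
8^64 ≡ 674^2 = 454276 ≡ 1431 (mod 1927)
8^128 ≡ 1431^2 = 2047761 ≡ 1287 (mod 1927)
8^256 ≡ 1287^2 = 1656369 ≡ 1076 (mod 1927)
8^512 ≡ 1076^2 = 1157776 ≡ 1576 (mod 1927)
8^1024 ≡ 1576^2 = 2483776 ≡ 1800 (mod 1927)
1926 = 1024 + 512 + 256 + 128 + 4 + 2 in binary powers of 2.
So 8^1926 ≡ 1800 · 1576 · 1076 · 1287 · 242 · 64 ≡ 1630 (mod 1927).
Since 1630 ≠ 1, base 8 is a Fermat witness: 1927 is composite.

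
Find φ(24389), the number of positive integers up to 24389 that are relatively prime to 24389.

23548

Factor: 24389 = 29^3.
φ(24389) = 29^2·(29−1) = 23548.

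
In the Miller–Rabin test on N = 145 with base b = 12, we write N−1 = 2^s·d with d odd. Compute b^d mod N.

145 − 1 = 144 = 2^4 · 9, so d = 9.
12^1 ≡ 12 (mod 145)
12^2 ≡ 12^2 = 144 ≡ 144 (mod 145)
12^4 ≡ 144^2 = 20736 ≡ 1 (mod 145)
12^8 ≡ 1^2 = 1 ≡ 1 (mod 145)
9 = 8 + 1 in binary powers of 2.
So 12^9 ≡ 1 · 12 ≡ 12 (mod 145).
Squaring chain: 12 → 144 → 1 → 1; reaches −1, so base 12 does not prove 145 composite.

12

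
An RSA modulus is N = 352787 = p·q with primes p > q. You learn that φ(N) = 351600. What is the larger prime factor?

φ(n) = (p−1)(q−1) = n − (p+q) + 1, so p + q = 352787 − 351600 + 1 = 1188.
p and q are the roots of t² − 1188t + 352787 = 0.
Discriminant: 1188² − 4·352787 = 1411344 − 1411148 = 196; √196 = 14.
q = (1188 − 14)/2 = 587, p = (1188 + 14)/2 = 601.
Check: 587 · 601 = 352787.

601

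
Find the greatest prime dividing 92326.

67

92326 = 2 · 46163
46163 = 13 · 3551
3551 = 53 · 67
67 is prime.
So 92326 = 2 · 13 · 53 · 67; the largest prime factor is 67.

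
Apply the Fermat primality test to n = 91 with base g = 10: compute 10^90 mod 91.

1

10^1 ≡ 10 (mod 91)
10^2 ≡ 10^2 = 100 ≡ 9 (mod 91)
10^4 ≡ 9^2 = 81 ≡ 81 (mod 91)
10^8 ≡ 81^2 = 6561 ≡ 9 (mod 91)
10^16 ≡ 9^2 = 81 ≡ 81 (mod 91)
10^32 ≡ 81^2 = 6561 ≡ 9 (mod 91)
10^64 ≡ 9^2 = 81 ≡ 81 (mod 91)
90 = 64 + 16 + 8 + 2 in binary powers of 2.
So 10^90 ≡ 81 · 81 · 9 · 9 ≡ 1 (mod 91).
Since the result is 1, base 10 gives no evidence that 91 is composite.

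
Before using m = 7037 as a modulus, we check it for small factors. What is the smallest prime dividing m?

31

7037 is odd.
Digit sum 17, not divisible by 3.
Ends in 7: not divisible by 5.
7: 7037 = 7·1005 + 2
11: 7037 = 11·639 + 8
13: 7037 = 13·541 + 4
17: 7037 = 17·413 + 16
19: 7037 = 19·370 + 7
23: 7037 = 23·305 + 22
29: 7037 = 29·242 + 19
31: 7037 = 31·227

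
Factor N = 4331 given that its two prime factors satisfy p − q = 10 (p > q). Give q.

Since p = q + 10, we have 4331 = q(q + 10), so q² + 10q − 4331 = 0.
Discriminant: 10² + 4·4331 = 100 + 17324 = 17424; √17424 = 132.
q = (−10 + 132)/2 = 61, and p = q + 10 = 71.
Check: 61 · 71 = 4331.

61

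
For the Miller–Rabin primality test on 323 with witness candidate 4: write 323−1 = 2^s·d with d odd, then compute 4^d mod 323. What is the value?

323 − 1 = 322 = 2^1 · 161, so d = 161.
4^1 ≡ 4 (mod 323)
4^2 ≡ 4^2 = 16 ≡ 16 (mod 323)
4^4 ≡ 16^2 = 256 ≡ 256 (mod 323)
4^8 ≡ 256^2 = 65536 ≡ 290 (mod 323)
4^16 ≡ 290^2 = 84100 ≡ 120 (mod 323)
4^32 ≡ 120^2 = 14400 ≡ 188 (mod 323)
4^64 ≡ 188^2 = 35344 ≡ 137 (mod 323)
4^128 ≡ 137^2 = 18769 ≡ 35 (mod 323)
161 = 128 + 32 + 1 in binary powers of 2.
So 4^161 ≡ 35 · 188 · 4 ≡ 157 (mod 323).
Squaring chain: 157; never reaches −1, so base 4 is a Miller–Rabin witness that 323 is composite.

157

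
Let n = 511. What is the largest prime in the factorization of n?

73

511 = 7 · 73
73 is prime.
So 511 = 7 · 73; the largest prime factor is 73.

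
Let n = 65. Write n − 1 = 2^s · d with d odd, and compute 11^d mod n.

11

65 − 1 = 64 = 2^6 · 1, so d = 1.
11^1 ≡ 11 (mod 65)
1 = 1 in binary powers of 2.
So 11^1 ≡ 11 ≡ 11 (mod 65).
Squaring chain: 11 → 56 → 16 → 61 → 16 → 61; never reaches −1, so base 11 is a Miller–Rabin witness that 65 is composite.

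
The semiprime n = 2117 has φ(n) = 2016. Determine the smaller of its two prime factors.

29

φ(n) = (p−1)(q−1) = n − (p+q) + 1, so p + q = 2117 − 2016 + 1 = 102.
p and q are the roots of t² − 102t + 2117 = 0.
Discriminant: 102² − 4·2117 = 10404 − 8468 = 1936; √1936 = 44.
q = (102 − 44)/2 = 29, p = (102 + 44)/2 = 73.
Check: 29 · 73 = 2117.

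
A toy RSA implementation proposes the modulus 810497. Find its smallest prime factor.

810497 is odd.
Digit sum 29, not divisible by 3.
Ends in 7: not divisible by 5.
7: 810497 = 7·115785 + 2
11: 810497 = 11·73681 + 6
13: 810497 = 13·62345 + 12
17: 810497 = 17·47676 + 5
19: 810497 = 19·42657 + 14
23: 810497 = 23·35239

23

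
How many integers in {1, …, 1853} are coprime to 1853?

1728

Factor: 1853 = 17 · 109.
φ(1853) = (17−1) · (109−1) = 16 · 108 = 1728.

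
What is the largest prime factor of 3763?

71

3763 = 53 · 71
71 is prime.
So 3763 = 53 · 71; the largest prime factor is 71.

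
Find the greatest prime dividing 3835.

59

3835 = 5 · 767
767 = 13 · 59
59 is prime.
So 3835 = 5 · 13 · 59; the largest prime factor is 59.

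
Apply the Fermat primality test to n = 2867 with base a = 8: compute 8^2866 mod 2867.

332

8^1 ≡ 8 (mod 2867)
8^2 ≡ 8^2 = 64 ≡ 64 (mod 2867)
8^4 ≡ 64^2 = 4096 ≡ 1229 (mod 2867)
8^8 ≡ 1229^2 = 1510441 ≡ 2399 (mod 2867)
8^16 ≡ 2399^2 = 5755201 ≡ 1132 (mod 2867)
8^32 ≡ 1132^2 = 1281424 ≡ 2742 (mod 2867)
8^64 ≡ 2742^2 = 7518564 ≡ 1290 (mod 2867)
8^128 ≡ 1290^2 = 1664100 ≡ 1240 (mod 2867)
8^256 ≡ 1240^2 = 1537600 ≡ 888 (mod 2867)
8^512 ≡ 888^2 = 788544 ≡ 119 (mod 2867)
8^1024 ≡ 119^2 = 14161 ≡ 2693 (mod 2867)
8^2048 ≡ 2693^2 = 7252249 ≡ 1606 (mod 2867)
2866 = 2048 + 512 + 256 + 32 + 16 + 2 in binary powers of 2.
So 8^2866 ≡ 1606 · 119 · 888 · 2742 · 1132 · 64 ≡ 332 (mod 2867).
Since 332 ≠ 1, base 8 is a Fermat witness: 2867 is composite.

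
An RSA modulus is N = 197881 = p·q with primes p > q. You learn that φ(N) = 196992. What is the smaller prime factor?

φ(n) = (p−1)(q−1) = n − (p+q) + 1, so p + q = 197881 − 196992 + 1 = 890.
p and q are the roots of t² − 890t + 197881 = 0.
Discriminant: 890² − 4·197881 = 792100 − 791524 = 576; √576 = 24.
q = (890 − 24)/2 = 433, p = (890 + 24)/2 = 457.
Check: 433 · 457 = 197881.

433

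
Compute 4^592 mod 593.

4^1 ≡ 4 (mod 593)
4^2 ≡ 4^2 = 16 ≡ 16 (mod 593)
4^4 ≡ 16^2 = 256 ≡ 256 (mod 593)
4^8 ≡ 256^2 = 65536 ≡ 306 (mod 593)
4^16 ≡ 306^2 = 93636 ≡ 535 (mod 593)
4^32 ≡ 535^2 = 286225 ≡ 399 (mod 593)
4^64 ≡ 399^2 = 159201 ≡ 277 (mod 593)
4^128 ≡ 277^2 = 76729 ≡ 232 (mod 593)
4^256 ≡ 232^2 = 53824 ≡ 454 (mod 593)
4^512 ≡ 454^2 = 206116 ≡ 345 (mod 593)
592 = 512 + 64 + 16 in binary powers of 2.
So 4^592 ≡ 345 · 277 · 535 ≡ 1 (mod 593).
Since the result is 1, base 4 gives no evidence that 593 is composite.

1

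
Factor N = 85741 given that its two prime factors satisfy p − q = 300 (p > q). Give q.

Since p = q + 300, we have 85741 = q(q + 300), so q² + 300q − 85741 = 0.
Discriminant: 300² + 4·85741 = 90000 + 342964 = 432964; √432964 = 658.
q = (−300 + 658)/2 = 179, and p = q + 300 = 479.
Check: 179 · 479 = 85741.

179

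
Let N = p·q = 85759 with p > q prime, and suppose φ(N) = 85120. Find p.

449

φ(n) = (p−1)(q−1) = n − (p+q) + 1, so p + q = 85759 − 85120 + 1 = 640.
p and q are the roots of t² − 640t + 85759 = 0.
Discriminant: 640² − 4·85759 = 409600 − 343036 = 66564; √66564 = 258.
q = (640 − 258)/2 = 191, p = (640 + 258)/2 = 449.
Check: 191 · 449 = 85759.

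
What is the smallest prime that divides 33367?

33367 is odd.
Digit sum 22, not divisible by 3.
Ends in 7: not divisible by 5.
7: 33367 = 7·4766 + 5
11: 33367 = 11·3033 + 4
13: 33367 = 13·2566 + 9
17: 33367 = 17·1962 + 13
19: 33367 = 19·1756 + 3
23: 33367 = 23·1450 + 17
29: 33367 = 29·1150 + 17
31: 33367 = 31·1076 + 11
37: 33367 = 37·901 + 30
41: 33367 = 41·813 + 34
43: 33367 = 43·775 + 42
47: 33367 = 47·709 + 44
53: 33367 = 53·629 + 30
59: 33367 = 59·565 + 32
61: 33367 = 61·547

61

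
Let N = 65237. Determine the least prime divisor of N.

89

65237 is odd.
Digit sum 23, not divisible by 3.
Ends in 7: not divisible by 5.
7: 65237 = 7·9319 + 4
11: 65237 = 11·5930 + 7
13: 65237 = 13·5018 + 3
17: 65237 = 17·3837 + 8
19: 65237 = 19·3433 + 10
23: 65237 = 23·2836 + 9
29: 65237 = 29·2249 + 16
31: 65237 = 31·2104 + 13
37: 65237 = 37·1763 + 6
41: 65237 = 41·1591 + 6
43: 65237 = 43·1517 + 6
47: 65237 = 47·1388 + 1
53: 65237 = 53·1230 + 47
59: 65237 = 59·1105 + 42
61: 65237 = 61·1069 + 28
67: 65237 = 67·973 + 46
71: 65237 = 71·918 + 59
73: 65237 = 73·893 + 48
79: 65237 = 79·825 + 62
83: 65237 = 83·785 + 82
89: 65237 = 89·733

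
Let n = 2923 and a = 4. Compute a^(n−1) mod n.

4^1 ≡ 4 (mod 2923)
4^2 ≡ 4^2 = 16 ≡ 16 (mod 2923)
4^4 ≡ 16^2 = 256 ≡ 256 (mod 2923)
4^8 ≡ 256^2 = 65536 ≡ 1230 (mod 2923)
4^16 ≡ 1230^2 = 1512900 ≡ 1709 (mod 2923)
4^32 ≡ 1709^2 = 2920681 ≡ 604 (mod 2923)
4^64 ≡ 604^2 = 364816 ≡ 2364 (mod 2923)
4^128 ≡ 2364^2 = 5588496 ≡ 2643 (mod 2923)
4^256 ≡ 2643^2 = 6985449 ≡ 2402 (mod 2923)
4^512 ≡ 2402^2 = 5769604 ≡ 2525 (mod 2923)
4^1024 ≡ 2525^2 = 6375625 ≡ 562 (mod 2923)
4^2048 ≡ 562^2 = 315844 ≡ 160 (mod 2923)
2922 = 2048 + 512 + 256 + 64 + 32 + 8 + 2 in binary powers of 2.
So 4^2922 ≡ 160 · 2525 · 2402 · 2364 · 604 · 1230 · 16 ≡ 100 (mod 2923).
Since 100 ≠ 1, base 4 is a Fermat witness: 2923 is composite.

100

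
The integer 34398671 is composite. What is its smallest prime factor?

34398671 is odd.
Digit sum 41, not divisible by 3.
Ends in 1: not divisible by 5.
7: 34398671 = 7·4914095 + 6
11: 34398671 = 11·3127151 + 10
13: 34398671 = 13·2646051 + 8
17: 34398671 = 17·2023451 + 4
19: 34398671 = 19·1810456 + 7
23: 34398671 = 23·1495594 + 9
29: 34398671 = 29·1186161 + 2
31: 34398671 = 31·1109634 + 17
37: 34398671 = 37·929693 + 30
41: 34398671 = 41·838991 + 40
43: 34398671 = 43·799969 + 4
47: 34398671 = 47·731886 + 29
53: 34398671 = 53·649031 + 28
59: 34398671 = 59·583028 + 19
61: 34398671 = 61·563912 + 39
67: 34398671 = 67·513413

67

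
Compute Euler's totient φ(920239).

888576

Factor: 920239 = 53 · 97 · 179.
φ(920239) = (53−1) · (97−1) · (179−1) = 52 · 96 · 178 = 888576.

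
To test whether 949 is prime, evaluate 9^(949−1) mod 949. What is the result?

1

9^1 ≡ 9 (mod 949)
9^2 ≡ 9^2 = 81 ≡ 81 (mod 949)
9^4 ≡ 81^2 = 6561 ≡ 867 (mod 949)
9^8 ≡ 867^2 = 751689 ≡ 81 (mod 949)
9^16 ≡ 81^2 = 6561 ≡ 867 (mod 949)
9^32 ≡ 867^2 = 751689 ≡ 81 (mod 949)
9^64 ≡ 81^2 = 6561 ≡ 867 (mod 949)
9^128 ≡ 867^2 = 751689 ≡ 81 (mod 949)
9^256 ≡ 81^2 = 6561 ≡ 867 (mod 949)
9^512 ≡ 867^2 = 751689 ≡ 81 (mod 949)
948 = 512 + 256 + 128 + 32 + 16 + 4 in binary powers of 2.
So 9^948 ≡ 81 · 867 · 81 · 81 · 867 · 867 ≡ 1 (mod 949).
Since the result is 1, base 9 gives no evidence that 949 is composite.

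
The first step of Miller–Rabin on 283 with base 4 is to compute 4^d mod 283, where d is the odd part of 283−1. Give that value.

1

283 − 1 = 282 = 2^1 · 141, so d = 141.
4^1 ≡ 4 (mod 283)
4^2 ≡ 4^2 = 16 ≡ 16 (mod 283)
4^4 ≡ 16^2 = 256 ≡ 256 (mod 283)
4^8 ≡ 256^2 = 65536 ≡ 163 (mod 283)
4^16 ≡ 163^2 = 26569 ≡ 250 (mod 283)
4^32 ≡ 250^2 = 62500 ≡ 240 (mod 283)
4^64 ≡ 240^2 = 57600 ≡ 151 (mod 283)
4^128 ≡ 151^2 = 22801 ≡ 161 (mod 283)
141 = 128 + 8 + 4 + 1 in binary powers of 2.
So 4^141 ≡ 161 · 163 · 256 · 4 ≡ 1 (mod 283).
Since 4^d ≡ 1 (mod 283), base 4 does not prove 283 composite.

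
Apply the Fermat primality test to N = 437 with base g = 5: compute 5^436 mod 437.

5^1 ≡ 5 (mod 437)
5^2 ≡ 5^2 = 25 ≡ 25 (mod 437)
5^4 ≡ 25^2 = 625 ≡ 188 (mod 437)
5^8 ≡ 188^2 = 35344 ≡ 384 (mod 437)
5^16 ≡ 384^2 = 147456 ≡ 187 (mod 437)
5^32 ≡ 187^2 = 34969 ≡ 9 (mod 437)
5^64 ≡ 9^2 = 81 ≡ 81 (mod 437)
5^128 ≡ 81^2 = 6561 ≡ 6 (mod 437)
5^256 ≡ 6^2 = 36 ≡ 36 (mod 437)
436 = 256 + 128 + 32 + 16 + 4 in binary powers of 2.
So 5^436 ≡ 36 · 6 · 9 · 187 · 188 ≡ 397 (mod 437).
Since 397 ≠ 1, base 5 is a Fermat witness: 437 is composite.

397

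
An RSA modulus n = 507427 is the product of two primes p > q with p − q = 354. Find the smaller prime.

557

Since p = q + 354, we have 507427 = q(q + 354), so q² + 354q − 507427 = 0.
Discriminant: 354² + 4·507427 = 125316 + 2029708 = 2155024; √2155024 = 1468.
q = (−354 + 1468)/2 = 557, and p = q + 354 = 911.
Check: 557 · 911 = 507427.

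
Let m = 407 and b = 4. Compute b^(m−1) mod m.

4^1 ≡ 4 (mod 407)
4^2 ≡ 4^2 = 16 ≡ 16 (mod 407)
4^4 ≡ 16^2 = 256 ≡ 256 (mod 407)
4^8 ≡ 256^2 = 65536 ≡ 9 (mod 407)
4^16 ≡ 9^2 = 81 ≡ 81 (mod 407)
4^32 ≡ 81^2 = 6561 ≡ 49 (mod 407)
4^64 ≡ 49^2 = 2401 ≡ 366 (mod 407)
4^128 ≡ 366^2 = 133956 ≡ 53 (mod 407)
4^256 ≡ 53^2 = 2809 ≡ 367 (mod 407)
406 = 256 + 128 + 16 + 4 + 2 in binary powers of 2.
So 4^406 ≡ 367 · 53 · 81 · 256 · 16 ≡ 70 (mod 407).
Since 70 ≠ 1, base 4 is a Fermat witness: 407 is composite.

70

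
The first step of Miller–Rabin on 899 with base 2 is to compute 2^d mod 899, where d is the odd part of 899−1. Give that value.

899 − 1 = 898 = 2^1 · 449, so d = 449.
2^1 ≡ 2 (mod 899)
2^2 ≡ 2^2 = 4 ≡ 4 (mod 899)
2^4 ≡ 4^2 = 16 ≡ 16 (mod 899)
2^8 ≡ 16^2 = 256 ≡ 256 (mod 899)
2^16 ≡ 256^2 = 65536 ≡ 808 (mod 899)
2^32 ≡ 808^2 = 652864 ≡ 190 (mod 899)
2^64 ≡ 190^2 = 36100 ≡ 140 (mod 899)
2^128 ≡ 140^2 = 19600 ≡ 721 (mod 899)
2^256 ≡ 721^2 = 519841 ≡ 219 (mod 899)
449 = 256 + 128 + 64 + 1 in binary powers of 2.
So 2^449 ≡ 219 · 721 · 140 · 2 ≡ 698 (mod 899).
Squaring chain: 698; never reaches −1, so base 2 is a Miller–Rabin witness that 899 is composite.

698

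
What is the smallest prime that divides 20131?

20131 is odd.
Digit sum 7, not divisible by 3.
Ends in 1: not divisible by 5.
7: 20131 = 7·2875 + 6
11: 20131 = 11·1830 + 1
13: 20131 = 13·1548 + 7
17: 20131 = 17·1184 + 3
19: 20131 = 19·1059 + 10
23: 20131 = 23·875 + 6
29: 20131 = 29·694 + 5
31: 20131 = 31·649 + 12
37: 20131 = 37·544 + 3
41: 20131 = 41·491

41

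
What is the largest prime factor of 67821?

47

67821 = 3 · 22607
22607 = 13 · 1739
1739 = 37 · 47
47 is prime.
So 67821 = 3 · 13 · 37 · 47; the largest prime factor is 47.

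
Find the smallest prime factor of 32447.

71

32447 is odd.
Digit sum 20, not divisible by 3.
Ends in 7: not divisible by 5.
7: 32447 = 7·4635 + 2
11: 32447 = 11·2949 + 8
13: 32447 = 13·2495 + 12
17: 32447 = 17·1908 + 11
19: 32447 = 19·1707 + 14
23: 32447 = 23·1410 + 17
29: 32447 = 29·1118 + 25
31: 32447 = 31·1046 + 21
37: 32447 = 37·876 + 35
41: 32447 = 41·791 + 16
43: 32447 = 43·754 + 25
47: 32447 = 47·690 + 17
53: 32447 = 53·612 + 11
59: 32447 = 59·549 + 56
61: 32447 = 61·531 + 56
67: 32447 = 67·484 + 19
71: 32447 = 71·457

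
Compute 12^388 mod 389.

12^1 ≡ 12 (mod 389)
12^2 ≡ 12^2 = 144 ≡ 144 (mod 389)
12^4 ≡ 144^2 = 20736 ≡ 119 (mod 389)
12^8 ≡ 119^2 = 14161 ≡ 157 (mod 389)
12^16 ≡ 157^2 = 24649 ≡ 142 (mod 389)
12^32 ≡ 142^2 = 20164 ≡ 325 (mod 389)
12^64 ≡ 325^2 = 105625 ≡ 206 (mod 389)
12^128 ≡ 206^2 = 42436 ≡ 35 (mod 389)
12^256 ≡ 35^2 = 1225 ≡ 58 (mod 389)
388 = 256 + 128 + 4 in binary powers of 2.
So 12^388 ≡ 58 · 35 · 119 ≡ 1 (mod 389).
Since the result is 1, base 12 gives no evidence that 389 is composite.

1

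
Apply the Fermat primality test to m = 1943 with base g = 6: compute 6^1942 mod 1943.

6^1 ≡ 6 (mod 1943)
6^2 ≡ 6^2 = 36 ≡ 36 (mod 1943)
6^4 ≡ 36^2 = 1296 ≡ 1296 (mod 1943)
6^8 ≡ 1296^2 = 1679616 ≡ 864 (mod 1943)
6^16 ≡ 864^2 = 746496 ≡ 384 (mod 1943)
6^32 ≡ 384^2 = 147456 ≡ 1731 (mod 1943)
6^64 ≡ 1731^2 = 2996361 ≡ 255 (mod 1943)
6^128 ≡ 255^2 = 65025 ≡ 906 (mod 1943)
6^256 ≡ 906^2 = 820836 ≡ 890 (mod 1943)
6^512 ≡ 890^2 = 792100 ≡ 1299 (mod 1943)
6^1024 ≡ 1299^2 = 1687401 ≡ 877 (mod 1943)
1942 = 1024 + 512 + 256 + 128 + 16 + 4 + 2 in binary powers of 2.
So 6^1942 ≡ 877 · 1299 · 890 · 906 · 384 · 1296 · 36 ≡ 1089 (mod 1943).
Since 1089 ≠ 1, base 6 is a Fermat witness: 1943 is composite.

1089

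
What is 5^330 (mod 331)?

5^1 ≡ 5 (mod 331)
5^2 ≡ 5^2 = 25 ≡ 25 (mod 331)
5^4 ≡ 25^2 = 625 ≡ 294 (mod 331)
5^8 ≡ 294^2 = 86436 ≡ 45 (mod 331)
5^16 ≡ 45^2 = 2025 ≡ 39 (mod 331)
5^32 ≡ 39^2 = 1521 ≡ 197 (mod 331)
5^64 ≡ 197^2 = 38809 ≡ 82 (mod 331)
5^128 ≡ 82^2 = 6724 ≡ 104 (mod 331)
5^256 ≡ 104^2 = 10816 ≡ 224 (mod 331)
330 = 256 + 64 + 8 + 2 in binary powers of 2.
So 5^330 ≡ 224 · 82 · 45 · 25 ≡ 1 (mod 331).
Since the result is 1, base 5 gives no evidence that 331 is composite.

1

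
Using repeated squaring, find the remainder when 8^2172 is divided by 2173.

346

8^1 ≡ 8 (mod 2173)
8^2 ≡ 8^2 = 64 ≡ 64 (mod 2173)
8^4 ≡ 64^2 = 4096 ≡ 1923 (mod 2173)
8^8 ≡ 1923^2 = 3697929 ≡ 1656 (mod 2173)
8^16 ≡ 1656^2 = 2742336 ≡ 10 (mod 2173)
8^32 ≡ 10^2 = 100 ≡ 100 (mod 2173)
8^64 ≡ 100^2 = 10000 ≡ 1308 (mod 2173)
8^128 ≡ 1308^2 = 1710864 ≡ 713 (mod 2173)
8^256 ≡ 713^2 = 508369 ≡ 2060 (mod 2173)
8^512 ≡ 2060^2 = 4243600 ≡ 1904 (mod 2173)
8^1024 ≡ 1904^2 = 3625216 ≡ 652 (mod 2173)
8^2048 ≡ 652^2 = 425104 ≡ 1369 (mod 2173)
2172 = 2048 + 64 + 32 + 16 + 8 + 4 in binary powers of 2.
So 8^2172 ≡ 1369 · 1308 · 100 · 10 · 1656 · 1923 ≡ 346 (mod 2173).
Since 346 ≠ 1, base 8 is a Fermat witness: 2173 is composite.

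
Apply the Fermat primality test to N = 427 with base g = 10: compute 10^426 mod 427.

10^1 ≡ 10 (mod 427)
10^2 ≡ 10^2 = 100 ≡ 100 (mod 427)
10^4 ≡ 100^2 = 10000 ≡ 179 (mod 427)
10^8 ≡ 179^2 = 32041 ≡ 16 (mod 427)
10^16 ≡ 16^2 = 256 ≡ 256 (mod 427)
10^32 ≡ 256^2 = 65536 ≡ 205 (mod 427)
10^64 ≡ 205^2 = 42025 ≡ 179 (mod 427)
10^128 ≡ 179^2 = 32041 ≡ 16 (mod 427)
10^256 ≡ 16^2 = 256 ≡ 256 (mod 427)
426 = 256 + 128 + 32 + 8 + 2 in binary powers of 2.
So 10^426 ≡ 256 · 16 · 205 · 16 · 100 ≡ 393 (mod 427).
Since 393 ≠ 1, base 10 is a Fermat witness: 427 is composite.

393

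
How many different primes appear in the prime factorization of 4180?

4180 = 2^2 · 1045
1045 = 5 · 209
209 = 11 · 19
4180 = 2^2 · 5 · 11 · 19, which has 4 distinct prime factors.

4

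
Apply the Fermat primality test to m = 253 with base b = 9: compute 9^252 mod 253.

202

9^1 ≡ 9 (mod 253)
9^2 ≡ 9^2 = 81 ≡ 81 (mod 253)
9^4 ≡ 81^2 = 6561 ≡ 236 (mod 253)
9^8 ≡ 236^2 = 55696 ≡ 36 (mod 253)
9^16 ≡ 36^2 = 1296 ≡ 31 (mod 253)
9^32 ≡ 31^2 = 961 ≡ 202 (mod 253)
9^64 ≡ 202^2 = 40804 ≡ 71 (mod 253)
9^128 ≡ 71^2 = 5041 ≡ 234 (mod 253)
252 = 128 + 64 + 32 + 16 + 8 + 4 in binary powers of 2.
So 9^252 ≡ 234 · 71 · 202 · 31 · 36 · 236 ≡ 202 (mod 253).
Since 202 ≠ 1, base 9 is a Fermat witness: 253 is composite.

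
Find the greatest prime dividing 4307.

73

4307 = 59 · 73
73 is prime.
So 4307 = 59 · 73; the largest prime factor is 73.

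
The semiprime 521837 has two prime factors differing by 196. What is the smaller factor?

Since p = q + 196, we have 521837 = q(q + 196), so q² + 196q − 521837 = 0.
Discriminant: 196² + 4·521837 = 38416 + 2087348 = 2125764; √2125764 = 1458.
q = (−196 + 1458)/2 = 631, and p = q + 196 = 827.
Check: 631 · 827 = 521837.

631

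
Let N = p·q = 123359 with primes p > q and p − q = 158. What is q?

Since p = q + 158, we have 123359 = q(q + 158), so q² + 158q − 123359 = 0.
Discriminant: 158² + 4·123359 = 24964 + 493436 = 518400; √518400 = 720.
q = (−158 + 720)/2 = 281, and p = q + 158 = 439.
Check: 281 · 439 = 123359.

281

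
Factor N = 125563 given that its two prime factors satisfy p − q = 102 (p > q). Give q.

307

Since p = q + 102, we have 125563 = q(q + 102), so q² + 102q − 125563 = 0.
Discriminant: 102² + 4·125563 = 10404 + 502252 = 512656; √512656 = 716.
q = (−102 + 716)/2 = 307, and p = q + 102 = 409.
Check: 307 · 409 = 125563.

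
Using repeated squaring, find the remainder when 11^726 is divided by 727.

11^1 ≡ 11 (mod 727)
11^2 ≡ 11^2 = 121 ≡ 121 (mod 727)
11^4 ≡ 121^2 = 14641 ≡ 101 (mod 727)
11^8 ≡ 101^2 = 10201 ≡ 23 (mod 727)
11^16 ≡ 23^2 = 529 ≡ 529 (mod 727)
11^32 ≡ 529^2 = 279841 ≡ 673 (mod 727)
11^64 ≡ 673^2 = 452929 ≡ 8 (mod 727)
11^128 ≡ 8^2 = 64 ≡ 64 (mod 727)
11^256 ≡ 64^2 = 4096 ≡ 461 (mod 727)
11^512 ≡ 461^2 = 212521 ≡ 237 (mod 727)
726 = 512 + 128 + 64 + 16 + 4 + 2 in binary powers of 2.
So 11^726 ≡ 237 · 64 · 8 · 529 · 101 · 121 ≡ 1 (mod 727).
Since the result is 1, base 11 gives no evidence that 727 is composite.

1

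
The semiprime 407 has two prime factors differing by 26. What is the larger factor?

37

Since p = q + 26, we have 407 = q(q + 26), so q² + 26q − 407 = 0.
Discriminant: 26² + 4·407 = 676 + 1628 = 2304; √2304 = 48.
q = (−26 + 48)/2 = 11, and p = q + 26 = 37.
Check: 11 · 37 = 407.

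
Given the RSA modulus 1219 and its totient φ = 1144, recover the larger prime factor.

53

φ(n) = (p−1)(q−1) = n − (p+q) + 1, so p + q = 1219 − 1144 + 1 = 76.
p and q are the roots of t² − 76t + 1219 = 0.
Discriminant: 76² − 4·1219 = 5776 − 4876 = 900; √900 = 30.
q = (76 − 30)/2 = 23, p = (76 + 30)/2 = 53.
Check: 23 · 53 = 1219.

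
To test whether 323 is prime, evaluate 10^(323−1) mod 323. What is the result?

10^1 ≡ 10 (mod 323)
10^2 ≡ 10^2 = 100 ≡ 100 (mod 323)
10^4 ≡ 100^2 = 10000 ≡ 310 (mod 323)
10^8 ≡ 310^2 = 96100 ≡ 169 (mod 323)
10^16 ≡ 169^2 = 28561 ≡ 137 (mod 323)
10^32 ≡ 137^2 = 18769 ≡ 35 (mod 323)
10^64 ≡ 35^2 = 1225 ≡ 256 (mod 323)
10^128 ≡ 256^2 = 65536 ≡ 290 (mod 323)
10^256 ≡ 290^2 = 84100 ≡ 120 (mod 323)
322 = 256 + 64 + 2 in binary powers of 2.
So 10^322 ≡ 120 · 256 · 100 ≡ 270 (mod 323).
Since 270 ≠ 1, base 10 is a Fermat witness: 323 is composite.

270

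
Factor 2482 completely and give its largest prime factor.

2482 = 2 · 1241
1241 = 17 · 73
73 is prime.
So 2482 = 2 · 17 · 73; the largest prime factor is 73.

73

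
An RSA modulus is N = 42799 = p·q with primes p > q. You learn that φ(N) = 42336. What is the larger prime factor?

φ(n) = (p−1)(q−1) = n − (p+q) + 1, so p + q = 42799 − 42336 + 1 = 464.
p and q are the roots of t² − 464t + 42799 = 0.
Discriminant: 464² − 4·42799 = 215296 − 171196 = 44100; √44100 = 210.
q = (464 − 210)/2 = 127, p = (464 + 210)/2 = 337.
Check: 127 · 337 = 42799.

337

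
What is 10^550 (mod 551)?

10^1 ≡ 10 (mod 551)
10^2 ≡ 10^2 = 100 ≡ 100 (mod 551)
10^4 ≡ 100^2 = 10000 ≡ 82 (mod 551)
10^8 ≡ 82^2 = 6724 ≡ 112 (mod 551)
10^16 ≡ 112^2 = 12544 ≡ 422 (mod 551)
10^32 ≡ 422^2 = 178084 ≡ 111 (mod 551)
10^64 ≡ 111^2 = 12321 ≡ 199 (mod 551)
10^128 ≡ 199^2 = 39601 ≡ 480 (mod 551)
10^256 ≡ 480^2 = 230400 ≡ 82 (mod 551)
10^512 ≡ 82^2 = 6724 ≡ 112 (mod 551)
550 = 512 + 32 + 4 + 2 in binary powers of 2.
So 10^550 ≡ 112 · 111 · 82 · 100 ≡ 237 (mod 551).
Since 237 ≠ 1, base 10 is a Fermat witness: 551 is composite.

237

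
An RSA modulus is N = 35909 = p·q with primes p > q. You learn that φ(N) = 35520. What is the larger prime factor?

φ(n) = (p−1)(q−1) = n − (p+q) + 1, so p + q = 35909 − 35520 + 1 = 390.
p and q are the roots of t² − 390t + 35909 = 0.
Discriminant: 390² − 4·35909 = 152100 − 143636 = 8464; √8464 = 92.
q = (390 − 92)/2 = 149, p = (390 + 92)/2 = 241.
Check: 149 · 241 = 35909.

241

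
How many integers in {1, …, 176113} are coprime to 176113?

Factor: 176113 = 7 · 139 · 181.
φ(176113) = (7−1) · (139−1) · (181−1) = 6 · 138 · 180 = 149040.

149040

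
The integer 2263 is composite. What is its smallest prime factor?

31

2263 is odd.
Digit sum 13, not divisible by 3.
Ends in 3: not divisible by 5.
7: 2263 = 7·323 + 2
11: 2263 = 11·205 + 8
13: 2263 = 13·174 + 1
17: 2263 = 17·133 + 2
19: 2263 = 19·119 + 2
23: 2263 = 23·98 + 9
29: 2263 = 29·78 + 1
31: 2263 = 31·73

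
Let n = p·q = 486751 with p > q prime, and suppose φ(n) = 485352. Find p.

757

φ(n) = (p−1)(q−1) = n − (p+q) + 1, so p + q = 486751 − 485352 + 1 = 1400.
p and q are the roots of t² − 1400t + 486751 = 0.
Discriminant: 1400² − 4·486751 = 1960000 − 1947004 = 12996; √12996 = 114.
q = (1400 − 114)/2 = 643, p = (1400 + 114)/2 = 757.
Check: 643 · 757 = 486751.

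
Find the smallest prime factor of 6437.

41

6437 is odd.
Digit sum 20, not divisible by 3.
Ends in 7: not divisible by 5.
7: 6437 = 7·919 + 4
11: 6437 = 11·585 + 2
13: 6437 = 13·495 + 2
17: 6437 = 17·378 + 11
19: 6437 = 19·338 + 15
23: 6437 = 23·279 + 20
29: 6437 = 29·221 + 28
31: 6437 = 31·207 + 20
37: 6437 = 37·173 + 36
41: 6437 = 41·157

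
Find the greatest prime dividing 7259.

61

7259 = 7 · 1037
1037 = 17 · 61
61 is prime.
So 7259 = 7 · 17 · 61; the largest prime factor is 61.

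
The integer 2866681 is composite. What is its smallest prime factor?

2866681 is odd.
Digit sum 37, not divisible by 3.
Ends in 1: not divisible by 5.
7: 2866681 = 7·409525 + 6
11: 2866681 = 11·260607 + 4
13: 2866681 = 13·220513 + 12
17: 2866681 = 17·168628 + 5
19: 2866681 = 19·150877 + 18
23: 2866681 = 23·124638 + 7
29: 2866681 = 29·98851 + 2
31: 2866681 = 31·92473 + 18
37: 2866681 = 37·77477 + 32
41: 2866681 = 41·69919 + 2
43: 2866681 = 43·66667

43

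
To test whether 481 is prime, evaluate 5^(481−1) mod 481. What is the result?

5^1 ≡ 5 (mod 481)
5^2 ≡ 5^2 = 25 ≡ 25 (mod 481)
5^4 ≡ 25^2 = 625 ≡ 144 (mod 481)
5^8 ≡ 144^2 = 20736 ≡ 53 (mod 481)
5^16 ≡ 53^2 = 2809 ≡ 404 (mod 481)
5^32 ≡ 404^2 = 163216 ≡ 157 (mod 481)
5^64 ≡ 157^2 = 24649 ≡ 118 (mod 481)
5^128 ≡ 118^2 = 13924 ≡ 456 (mod 481)
5^256 ≡ 456^2 = 207936 ≡ 144 (mod 481)
480 = 256 + 128 + 64 + 32 in binary powers of 2.
So 5^480 ≡ 144 · 456 · 118 · 157 ≡ 417 (mod 481).
Since 417 ≠ 1, base 5 is a Fermat witness: 481 is composite.

417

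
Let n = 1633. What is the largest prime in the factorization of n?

1633 = 23 · 71
71 is prime.
So 1633 = 23 · 71; the largest prime factor is 71.

71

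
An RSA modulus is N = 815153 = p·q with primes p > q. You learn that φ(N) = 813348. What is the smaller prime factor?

φ(n) = (p−1)(q−1) = n − (p+q) + 1, so p + q = 815153 − 813348 + 1 = 1806.
p and q are the roots of t² − 1806t + 815153 = 0.
Discriminant: 1806² − 4·815153 = 3261636 − 3260612 = 1024; √1024 = 32.
q = (1806 − 32)/2 = 887, p = (1806 + 32)/2 = 919.
Check: 887 · 919 = 815153.

887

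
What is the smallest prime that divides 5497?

23

5497 is odd.
Digit sum 25, not divisible by 3.
Ends in 7: not divisible by 5.
7: 5497 = 7·785 + 2
11: 5497 = 11·499 + 8
13: 5497 = 13·422 + 11
17: 5497 = 17·323 + 6
19: 5497 = 19·289 + 6
23: 5497 = 23·239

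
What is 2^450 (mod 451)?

2^1 ≡ 2 (mod 451)
2^2 ≡ 2^2 = 4 ≡ 4 (mod 451)
2^4 ≡ 4^2 = 16 ≡ 16 (mod 451)
2^8 ≡ 16^2 = 256 ≡ 256 (mod 451)
2^16 ≡ 256^2 = 65536 ≡ 141 (mod 451)
2^32 ≡ 141^2 = 19881 ≡ 37 (mod 451)
2^64 ≡ 37^2 = 1369 ≡ 16 (mod 451)
2^128 ≡ 16^2 = 256 ≡ 256 (mod 451)
2^256 ≡ 256^2 = 65536 ≡ 141 (mod 451)
450 = 256 + 128 + 64 + 2 in binary powers of 2.
So 2^450 ≡ 141 · 256 · 16 · 4 ≡ 122 (mod 451).
Since 122 ≠ 1, base 2 is a Fermat witness: 451 is composite.

122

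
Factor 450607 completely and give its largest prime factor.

450607 = 61 · 7387
7387 = 83 · 89
89 is prime.
So 450607 = 61 · 83 · 89; the largest prime factor is 89.

89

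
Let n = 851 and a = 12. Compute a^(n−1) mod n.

12^1 ≡ 12 (mod 851)
12^2 ≡ 12^2 = 144 ≡ 144 (mod 851)
12^4 ≡ 144^2 = 20736 ≡ 312 (mod 851)
12^8 ≡ 312^2 = 97344 ≡ 330 (mod 851)
12^16 ≡ 330^2 = 108900 ≡ 823 (mod 851)
12^32 ≡ 823^2 = 677329 ≡ 784 (mod 851)
12^64 ≡ 784^2 = 614656 ≡ 234 (mod 851)
12^128 ≡ 234^2 = 54756 ≡ 292 (mod 851)
12^256 ≡ 292^2 = 85264 ≡ 164 (mod 851)
12^512 ≡ 164^2 = 26896 ≡ 515 (mod 851)
850 = 512 + 256 + 64 + 16 + 2 in binary powers of 2.
So 12^850 ≡ 515 · 164 · 234 · 823 · 144 ≡ 164 (mod 851).
Since 164 ≠ 1, base 12 is a Fermat witness: 851 is composite.

164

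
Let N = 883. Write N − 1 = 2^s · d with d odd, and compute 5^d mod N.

883 − 1 = 882 = 2^1 · 441, so d = 441.
5^1 ≡ 5 (mod 883)
5^2 ≡ 5^2 = 25 ≡ 25 (mod 883)
5^4 ≡ 25^2 = 625 ≡ 625 (mod 883)
5^8 ≡ 625^2 = 390625 ≡ 339 (mod 883)
5^16 ≡ 339^2 = 114921 ≡ 131 (mod 883)
5^32 ≡ 131^2 = 17161 ≡ 384 (mod 883)
5^64 ≡ 384^2 = 147456 ≡ 878 (mod 883)
5^128 ≡ 878^2 = 770884 ≡ 25 (mod 883)
5^256 ≡ 25^2 = 625 ≡ 625 (mod 883)
441 = 256 + 128 + 32 + 16 + 8 + 1 in binary powers of 2.
So 5^441 ≡ 625 · 25 · 384 · 131 · 339 · 5 ≡ 882 (mod 883).
Since 5^d ≡ 882 (mod 883), base 5 does not prove 883 composite.

882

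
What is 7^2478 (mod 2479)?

528

7^1 ≡ 7 (mod 2479)
7^2 ≡ 7^2 = 49 ≡ 49 (mod 2479)
7^4 ≡ 49^2 = 2401 ≡ 2401 (mod 2479)
7^8 ≡ 2401^2 = 5764801 ≡ 1126 (mod 2479)
7^16 ≡ 1126^2 = 1267876 ≡ 1107 (mod 2479)
7^32 ≡ 1107^2 = 1225449 ≡ 823 (mod 2479)
7^64 ≡ 823^2 = 677329 ≡ 562 (mod 2479)
7^128 ≡ 562^2 = 315844 ≡ 1011 (mod 2479)
7^256 ≡ 1011^2 = 1022121 ≡ 773 (mod 2479)
7^512 ≡ 773^2 = 597529 ≡ 90 (mod 2479)
7^1024 ≡ 90^2 = 8100 ≡ 663 (mod 2479)
7^2048 ≡ 663^2 = 439569 ≡ 786 (mod 2479)
2478 = 2048 + 256 + 128 + 32 + 8 + 4 + 2 in binary powers of 2.
So 7^2478 ≡ 786 · 773 · 1011 · 823 · 1126 · 2401 · 49 ≡ 528 (mod 2479).
Since 528 ≠ 1, base 7 is a Fermat witness: 2479 is composite.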